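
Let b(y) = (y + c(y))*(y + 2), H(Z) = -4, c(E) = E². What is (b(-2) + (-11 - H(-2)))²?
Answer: 49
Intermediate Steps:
b(y) = (2 + y)*(y + y²) (b(y) = (y + y²)*(y + 2) = (y + y²)*(2 + y) = (2 + y)*(y + y²))
(b(-2) + (-11 - H(-2)))² = (-2*(2 + (-2)² + 3*(-2)) + (-11 - 1*(-4)))² = (-2*(2 + 4 - 6) + (-11 + 4))² = (-2*0 - 7)² = (0 - 7)² = (-7)² = 49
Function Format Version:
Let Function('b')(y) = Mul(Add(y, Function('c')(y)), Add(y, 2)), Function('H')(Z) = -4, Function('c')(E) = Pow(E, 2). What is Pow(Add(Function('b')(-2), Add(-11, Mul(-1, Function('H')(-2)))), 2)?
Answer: 49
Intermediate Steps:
Function('b')(y) = Mul(Add(2, y), Add(y, Pow(y, 2))) (Function('b')(y) = Mul(Add(y, Pow(y, 2)), Add(y, 2)) = Mul(Add(y, Pow(y, 2)), Add(2, y)) = Mul(Add(2, y), Add(y, Pow(y, 2))))
Pow(Add(Function('b')(-2), Add(-11, Mul(-1, Function('H')(-2)))), 2) = Pow(Add(Mul(-2, Add(2, Pow(-2, 2), Mul(3, -2))), Add(-11, Mul(-1, -4))), 2) = Pow(Add(Mul(-2, Add(2, 4, -6)), Add(-11, 4)), 2) = Pow(Add(Mul(-2, 0), -7), 2) = Pow(Add(0, -7), 2) = Pow(-7, 2) = 49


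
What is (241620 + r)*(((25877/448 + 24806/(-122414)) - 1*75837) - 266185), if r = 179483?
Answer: -3948647740991070291/27420736 ≈ -1.4400e+11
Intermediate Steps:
(241620 + r)*(((25877/448 + 24806/(-122414)) - 1*75837) - 266185) = (241620 + 179483)*(((25877/448 + 24806/(-122414)) - 1*75837) - 266185) = 421103*(((25877*(1/448) + 24806*(-1/122414)) - 75837) - 266185) = 421103*(((25877/448 - 12403/61207) - 75837) - 266185) = 421103*((1578296995/27420736 - 75837) - 266185) = 421103*(-2077928059037/27420736 - 266185) = 421103*(-9376916671197/27420736) = -3948647740991070291/27420736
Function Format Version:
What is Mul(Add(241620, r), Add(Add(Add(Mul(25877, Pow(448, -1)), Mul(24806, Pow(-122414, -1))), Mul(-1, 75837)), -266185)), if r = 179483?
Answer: Rational(-3948647740991070291, 27420736) ≈ -1.4400e+11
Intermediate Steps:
Mul(Add(241620, r), Add(Add(Add(Mul(25877, Pow(448, -1)), Mul(24806, Pow(-122414, -1))), Mul(-1, 75837)), -266185)) = Mul(Add(241620, 179483), Add(Add(Add(Mul(25877, Pow(448, -1)), Mul(24806, Pow(-122414, -1))), Mul(-1, 75837)), -266185)) = Mul(421103, Add(Add(Add(Mul(25877, Rational(1, 448)), Mul(24806, Rational(-1, 122414))), -75837), -266185)) = Mul(421103, Add(Add(Add(Rational(25877, 448), Rational(-12403, 61207)), -75837), -266185)) = Mul(421103, Add(Add(Rational(1578296995, 27420736), -75837), -266185)) = Mul(421103, Add(Rational(-2077928059037, 27420736), -266185)) = Mul(421103, Rational(-9376916671197, 27420736)) = Rational(-3948647740991070291, 27420736)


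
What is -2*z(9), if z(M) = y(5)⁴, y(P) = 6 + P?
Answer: -29282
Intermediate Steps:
z(M) = 14641 (z(M) = (6 + 5)⁴ = 11⁴ = 14641)
-2*z(9) = -2*14641 = -29282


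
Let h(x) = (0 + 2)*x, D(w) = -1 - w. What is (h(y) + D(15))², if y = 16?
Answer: 256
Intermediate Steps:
h(x) = 2*x
(h(y) + D(15))² = (2*16 + (-1 - 1*15))² = (32 + (-1 - 15))² = (32 - 16)² = 16² = 256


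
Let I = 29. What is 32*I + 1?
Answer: 929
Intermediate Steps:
32*I + 1 = 32*29 + 1 = 928 + 1 = 929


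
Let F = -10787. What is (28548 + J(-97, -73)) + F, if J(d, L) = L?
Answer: 17688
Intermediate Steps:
(28548 + J(-97, -73)) + F = (28548 - 73) - 10787 = 28475 - 10787 = 17688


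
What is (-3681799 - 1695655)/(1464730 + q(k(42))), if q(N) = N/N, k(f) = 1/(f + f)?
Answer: -5377454/1464731 ≈ -3.6713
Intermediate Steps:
k(f) = 1/(2*f)
q(N) = 1
(-3681799 - 1695655)/(1464730 + q(k(42))) = (-3681799 - 1695655)/(1464730 + 1) = -5377454/1464731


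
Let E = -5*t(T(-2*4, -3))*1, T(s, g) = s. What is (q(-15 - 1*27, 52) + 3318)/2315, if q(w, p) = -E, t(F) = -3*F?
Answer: 3438/2315 ≈ 1.4851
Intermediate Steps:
E = -120 (E = -(-15)*(-2*4)*1 = -(-15)*(-8)*1 = -5*24*1 = -120*1 = -120)
q(w, p) = 120 (q(w, p) = -1*(-120) = 120)
(q(-15 - 1*27, 52) + 3318)/2315 = (120 + 3318)/2315 = 3438*(1/2315) = 3438/2315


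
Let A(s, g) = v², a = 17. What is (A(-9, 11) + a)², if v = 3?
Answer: 676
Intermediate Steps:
A(s, g) = 9 (A(s, g) = 3² = 9)
(A(-9, 11) + a)² = (9 + 17)² = 26² = 676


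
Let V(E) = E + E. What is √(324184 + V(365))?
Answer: √324914 ≈ 570.01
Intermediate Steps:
V(E) = 2*E
√(324184 + V(365)) = √(324184 + 2*365) = √(324184 + 730) = √324914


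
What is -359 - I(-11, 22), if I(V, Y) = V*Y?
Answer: -117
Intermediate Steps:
-359 - I(-11, 22) = -359 - (-11)*22 = -359 - 1*(-242) = -359 + 242 = -117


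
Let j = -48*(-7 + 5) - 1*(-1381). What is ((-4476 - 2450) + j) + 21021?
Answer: 15572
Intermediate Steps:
j = 1477 (j = -48*(-2) + 1381 = 96 + 1381 = 1477)
((-4476 - 2450) + j) + 21021 = ((-4476 - 2450) + 1477) + 21021 = (-6926 + 1477) + 21021 = -5449 + 21021 = 15572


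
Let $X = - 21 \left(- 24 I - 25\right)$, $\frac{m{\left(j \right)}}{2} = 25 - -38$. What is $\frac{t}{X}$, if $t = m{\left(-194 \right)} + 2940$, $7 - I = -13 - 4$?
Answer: $\frac{146}{601} \approx 0.24293$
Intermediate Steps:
$I = 24$ ($I = 7 - \left(-13 - 4\right) = 7 - -17 = 7 + 17 = 24$)
$m{\left(j \right)} = 126$ ($m{\left(j \right)} = 2 \left(25 - -38\right) = 2 \left(25 + 38\right) = 2 \cdot 63 = 126$)
$t = 3066$ ($t = 126 + 2940 = 3066$)
$X = 12621$ ($X = - 21 \left(\left(-24\right) 24 - 25\right) = - 21 \left(-576 - 25\right) = \left(-21\right) \left(-601\right) = 12621$)
$\frac{t}{X} = \frac{3066}{12621} = 3066 \cdot \frac{1}{12621} = \frac{146}{601}$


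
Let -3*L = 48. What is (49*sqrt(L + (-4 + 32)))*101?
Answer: 9898*sqrt(3) ≈ 17144.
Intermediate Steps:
L = -16 (L = -1/3*48 = -16)
(49*sqrt(L + (-4 + 32)))*101 = (49*sqrt(-16 + (-4 + 32)))*101 = (49*sqrt(-16 + 28))*101 = (49*sqrt(12))*101 = (49*(2*sqrt(3)))*101 = (98*sqrt(3))*101 = 9898*sqrt(3)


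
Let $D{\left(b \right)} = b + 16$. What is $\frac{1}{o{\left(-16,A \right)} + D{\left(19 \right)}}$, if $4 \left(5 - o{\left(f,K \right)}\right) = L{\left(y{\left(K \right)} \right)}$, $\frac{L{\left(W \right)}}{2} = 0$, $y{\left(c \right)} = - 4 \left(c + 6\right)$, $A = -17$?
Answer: $\frac{1}{40} \approx 0.025$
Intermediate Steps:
$y{\left(c \right)} = -24 - 4 c$ ($y{\left(c \right)} = - 4 \left(6 + c\right) = -24 - 4 c$)
$L{\left(W \right)} = 0$ ($L{\left(W \right)} = 2 \cdot 0 = 0$)
$D{\left(b \right)} = 16 + b$
$o{\left(f,K \right)} = 5$ ($o{\left(f,K \right)} = 5 - 0 = 5 + 0 = 5$)
$\frac{1}{o{\left(-16,A \right)} + D{\left(19 \right)}} = \frac{1}{5 + \left(16 + 19\right)} = \frac{1}{5 + 35} = \frac{1}{40}$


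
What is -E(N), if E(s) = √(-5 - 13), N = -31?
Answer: -3*I*√2 ≈ -4.2426*I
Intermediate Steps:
E(s) = 3*I*√2 (E(s) = √(-18) = 3*I*√2)
-E(N) = -3*I*√2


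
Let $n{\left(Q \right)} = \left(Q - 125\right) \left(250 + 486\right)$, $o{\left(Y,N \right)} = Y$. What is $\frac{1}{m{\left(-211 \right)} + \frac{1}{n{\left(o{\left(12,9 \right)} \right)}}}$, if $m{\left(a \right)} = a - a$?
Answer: $-83168$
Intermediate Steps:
$n{\left(Q \right)} = -92000 + 736 Q$ ($n{\left(Q \right)} = \left(-125 + Q\right) 736 = -92000 + 736 Q$)
$m{\left(a \right)} = 0$
$\frac{1}{m{\left(-211 \right)} + \frac{1}{n{\left(o{\left(12,9 \right)} \right)}}} = \frac{1}{0 + \frac{1}{-92000 + 736 \cdot 12}} = \frac{1}{0 + \frac{1}{-92000 + 8832}} = \frac{1}{0 + \frac{1}{-83168}} = \frac{1}{0 - \frac{1}{83168}} = \frac{1}{- \frac{1}{83168}} = -83168$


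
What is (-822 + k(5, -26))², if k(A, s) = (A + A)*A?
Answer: 595984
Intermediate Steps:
k(A, s) = 2*A² (k(A, s) = (2*A)*A = 2*A²)
(-822 + k(5, -26))² = (-822 + 2*5²)² = (-822 + 2*25)² = (-822 + 50)² = (-772)² = 595984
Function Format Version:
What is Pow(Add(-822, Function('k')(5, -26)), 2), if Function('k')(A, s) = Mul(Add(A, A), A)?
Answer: 595984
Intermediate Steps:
Function('k')(A, s) = Mul(2, Pow(A, 2)) (Function('k')(A, s) = Mul(Mul(2, A), A) = Mul(2, Pow(A, 2)))
Pow(Add(-822, Function('k')(5, -26)), 2) = Pow(Add(-822, Mul(2, Pow(5, 2))), 2) = Pow(Add(-822, Mul(2, 25)), 2) = Pow(Add(-822, 50), 2) = Pow(-772, 2) = 595984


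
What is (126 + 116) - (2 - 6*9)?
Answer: 294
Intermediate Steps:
(126 + 116) - (2 - 6*9) = 242 - (2 - 54) = 242 - 1*(-52) = 242 + 52 = 294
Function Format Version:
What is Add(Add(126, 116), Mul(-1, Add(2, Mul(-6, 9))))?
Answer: 294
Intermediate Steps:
Add(Add(126, 116), Mul(-1, Add(2, Mul(-6, 9)))) = Add(242, Mul(-1, Add(2, -54))) = Add(242, Mul(-1, -52)) = Add(242, 52) = 294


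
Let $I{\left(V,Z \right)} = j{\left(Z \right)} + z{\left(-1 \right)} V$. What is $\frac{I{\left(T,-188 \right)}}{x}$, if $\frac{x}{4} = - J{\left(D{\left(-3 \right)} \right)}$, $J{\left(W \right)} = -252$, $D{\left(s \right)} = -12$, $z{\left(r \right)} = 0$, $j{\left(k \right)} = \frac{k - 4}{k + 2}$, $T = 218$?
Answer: $\frac{2}{1953} \approx 0.0010241$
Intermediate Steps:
$j{\left(k \right)} = \frac{-4 + k}{2 + k}$
$I{\left(V,Z \right)} = \frac{-4 + Z}{2 + Z}$ ($I{\left(V,Z \right)} = \frac{-4 + Z}{2 + Z} + 0 V = \frac{-4 + Z}{2 + Z} + 0 = \frac{-4 + Z}{2 + Z}$)
$x = 1008$ ($x = 4 \left(\left(-1\right) \left(-252\right)\right) = 4 \cdot 252 = 1008$)
$\frac{I{\left(T,-188 \right)}}{x} = \frac{\frac{1}{2 - 188} \left(-4 - 188\right)}{1008} = \frac{1}{-186} \left(-192\right) \frac{1}{1008} = \left(- \frac{1}{186}\right) \left(-192\right) \frac{1}{1008} = \frac{32}{31} \cdot \frac{1}{1008} = \frac{2}{1953}$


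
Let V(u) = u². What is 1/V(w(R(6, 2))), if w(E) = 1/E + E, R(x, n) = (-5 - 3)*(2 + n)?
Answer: 1024/1050625 ≈ 0.00097466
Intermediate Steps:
R(x, n) = -16 - 8*n (R(x, n) = -8*(2 + n) = -16 - 8*n)
w(E) = E + 1/E
1/V(w(R(6, 2))) = 1/(((-16 - 8*2) + 1/(-16 - 8*2))²) = 1/(((-16 - 16) + 1/(-16 - 16))²) = 1/((-32 + 1/(-32))²) = 1/((-32 - 1/32)²) = 1/((-1025/32)²) = 1/(1050625/1024) = 1024/1050625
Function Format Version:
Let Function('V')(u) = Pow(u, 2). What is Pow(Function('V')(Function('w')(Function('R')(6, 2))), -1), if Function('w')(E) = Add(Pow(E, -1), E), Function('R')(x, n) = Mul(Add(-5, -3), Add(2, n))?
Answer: Rational(1024, 1050625) ≈ 0.00097466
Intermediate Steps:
Function('R')(x, n) = Add(-16, Mul(-8, n)) (Function('R')(x, n) = Mul(-8, Add(2, n)) = Add(-16, Mul(-8, n)))
Function('w')(E) = Add(E, Pow(E, -1))
Pow(Function('V')(Function('w')(Function('R')(6, 2))), -1) = Pow(Pow(Add(Add(-16, Mul(-8, 2)), Pow(Add(-16, Mul(-8, 2)), -1)), 2), -1) = Pow(Pow(Add(Add(-16, -16), Pow(Add(-16, -16), -1)), 2), -1) = Pow(Pow(Add(-32, Pow(-32, -1)), 2), -1) = Pow(Pow(Add(-32, Rational(-1, 32)), 2), -1) = Pow(Pow(Rational(-1025, 32), 2), -1) = Pow(Rational(1050625, 1024), -1) = Rational(1024, 1050625)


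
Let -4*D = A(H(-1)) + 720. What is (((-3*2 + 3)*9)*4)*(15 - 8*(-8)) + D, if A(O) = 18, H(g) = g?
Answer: -17433/2 ≈ -8716.5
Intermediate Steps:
D = -369/2 (D = -(18 + 720)/4 = -¼*738 = -369/2 ≈ -184.50)
(((-3*2 + 3)*9)*4)*(15 - 8*(-8)) + D = (((-3*2 + 3)*9)*4)*(15 - 8*(-8)) - 369/2 = (((-6 + 3)*9)*4)*(15 + 64) - 369/2 = (-3*9*4)*79 - 369/2 = -27*4*79 - 369/2 = -108*79 - 369/2 = -8532 - 369/2 = -17433/2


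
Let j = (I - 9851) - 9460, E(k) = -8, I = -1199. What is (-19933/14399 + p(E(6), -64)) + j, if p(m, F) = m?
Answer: -295458615/14399 ≈ -20519.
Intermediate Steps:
j = -20510 (j = (-1199 - 9851) - 9460 = -11050 - 9460 = -20510)
(-19933/14399 + p(E(6), -64)) + j = (-19933/14399 - 8) - 20510 = -135125/14399 - 20510 = -295458615/14399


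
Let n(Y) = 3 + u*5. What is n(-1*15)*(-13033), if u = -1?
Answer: 26066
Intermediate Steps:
n(Y) = -2 (n(Y) = 3 - 1*5 = 3 - 5 = -2)
n(-1*15)*(-13033) = -2*(-13033) = 26066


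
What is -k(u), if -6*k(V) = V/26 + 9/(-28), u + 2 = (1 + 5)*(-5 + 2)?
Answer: -397/2184 ≈ -0.18178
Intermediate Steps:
u = -20 (u = -2 + (1 + 5)*(-5 + 2) = -2 + 6*(-3) = -2 - 18 = -20)
k(V) = 3/56 - V/156 (k(V) = -(V/26 + 9/(-28))/6 = -(V*(1/26) + 9*(-1/28))/6 = -(V/26 - 9/28)/6 = -(-9/28 + V/26)/6 = 3/56 - V/156)
-k(u) = -(3/56 - 1/156*(-20)) = -(3/56 + 5/39) = -1*397/2184 = -397/2184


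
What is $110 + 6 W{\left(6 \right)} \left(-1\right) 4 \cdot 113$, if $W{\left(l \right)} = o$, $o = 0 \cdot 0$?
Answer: $110$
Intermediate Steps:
$o = 0$
$W{\left(l \right)} = 0$
$110 + 6 W{\left(6 \right)} \left(-1\right) 4 \cdot 113 = 110 + 6 \cdot 0 \left(-1\right) 4 \cdot 113 = 110 + 6 \cdot 0 \cdot 4 \cdot 113 = 110 + 0 \cdot 4 \cdot 113 = 110 + 0 \cdot 113 = 110 + 0 = 110$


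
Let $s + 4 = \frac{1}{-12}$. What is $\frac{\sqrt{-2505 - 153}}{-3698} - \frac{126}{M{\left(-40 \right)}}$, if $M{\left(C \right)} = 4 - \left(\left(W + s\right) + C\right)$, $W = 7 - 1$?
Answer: $- \frac{1512}{505} - \frac{i \sqrt{2658}}{3698} \approx -2.9941 - 0.013942 i$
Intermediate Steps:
$W = 6$ ($W = 7 - 1 = 6$)
$s = - \frac{49}{12}$ ($s = -4 + \frac{1}{-12} = -4 - \frac{1}{12} = - \frac{49}{12} \approx -4.0833$)
$M{\left(C \right)} = \frac{25}{12} - C$ ($M{\left(C \right)} = 4 - \left(\left(6 - \frac{49}{12}\right) + C\right) = 4 - \left(\frac{23}{12} + C\right) = \frac{25}{12} - C$)
$\frac{\sqrt{-2505 - 153}}{-3698} - \frac{126}{M{\left(-40 \right)}} = \frac{\sqrt{-2505 - 153}}{-3698} - \frac{126}{\frac{25}{12} - -40} = \sqrt{-2658} \left(- \frac{1}{3698}\right) - \frac{126}{\frac{25}{12} + 40} = i \sqrt{2658} \left(- \frac{1}{3698}\right) - \frac{126}{\frac{505}{12}} = - \frac{i \sqrt{2658}}{3698} - \frac{1512}{505} = - \frac{1512}{505} - \frac{i \sqrt{2658}}{3698}$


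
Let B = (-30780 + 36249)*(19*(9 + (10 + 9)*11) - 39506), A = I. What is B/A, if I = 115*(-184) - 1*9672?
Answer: 48351429/7708 ≈ 6272.9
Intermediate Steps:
I = -30832 (I = -21160 - 9672 = -30832)
A = -30832
B = -193405716 (B = 5469*(19*(9 + 19*11) - 39506) = 5469*(19*(9 + 209) - 39506) = 5469*(19*218 - 39506) = 5469*(4142 - 39506) = 5469*(-35364) = -193405716)
B/A = -193405716/(-30832) = -193405716*(-1/30832) = 48351429/7708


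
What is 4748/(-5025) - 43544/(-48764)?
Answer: -3180718/61259775 ≈ -0.051922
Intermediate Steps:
4748/(-5025) - 43544/(-48764) = 4748*(-1/5025) - 43544*(-1/48764) = -4748/5025 + 10886/12191 = -3180718/61259775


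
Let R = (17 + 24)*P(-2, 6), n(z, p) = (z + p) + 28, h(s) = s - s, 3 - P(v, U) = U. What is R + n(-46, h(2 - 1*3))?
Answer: -141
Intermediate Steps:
P(v, U) = 3 - U
h(s) = 0
n(z, p) = 28 + p + z (n(z, p) = (p + z) + 28 = 28 + p + z)
R = -123 (R = (17 + 24)*(3 - 1*6) = 41*(3 - 6) = 41*(-3) = -123)
R + n(-46, h(2 - 1*3)) = -123 + (28 + 0 - 46) = -123 - 18 = -141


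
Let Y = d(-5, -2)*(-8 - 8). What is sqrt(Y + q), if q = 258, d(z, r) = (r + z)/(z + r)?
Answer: 11*sqrt(2) ≈ 15.556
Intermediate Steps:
d(z, r) = 1 (d(z, r) = (r + z)/(r + z) = 1)
Y = -16 (Y = 1*(-8 - 8) = 1*(-16) = -16)
sqrt(Y + q) = sqrt(-16 + 258) = sqrt(242) = 11*sqrt(2)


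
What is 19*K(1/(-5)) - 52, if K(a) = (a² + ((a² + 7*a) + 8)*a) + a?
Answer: -10034/125 ≈ -80.272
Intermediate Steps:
K(a) = a + a² + a*(8 + a² + 7*a) (K(a) = (a² + (8 + a² + 7*a)*a) + a = (a² + a*(8 + a² + 7*a)) + a = a + a² + a*(8 + a² + 7*a))
19*K(1/(-5)) - 52 = 19*((9 + (1/(-5))² + 8/(-5))/(-5)) - 52 = 19*(-(9 + (-⅕)² + 8*(-⅕))/5) - 52 = 19*(-(9 + 1/25 - 8/5)/5) - 52 = 19*(-⅕*186/25) - 52 = 19*(-186/125) - 52 = -3534/125 - 52 = -10034/125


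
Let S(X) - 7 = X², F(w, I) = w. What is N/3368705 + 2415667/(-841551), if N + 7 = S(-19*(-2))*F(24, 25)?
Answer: -8108369220068/2834937061455 ≈ -2.8602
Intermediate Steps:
S(X) = 7 + X²
N = 34817 (N = -7 + (7 + (-19*(-2))²)*24 = -7 + (7 + 38²)*24 = -7 + (7 + 1444)*24 = -7 + 1451*24 = -7 + 34824 = 34817)
N/3368705 + 2415667/(-841551) = 34817/3368705 + 2415667/(-841551) = 34817*(1/3368705) + 2415667*(-1/841551) = 34817/3368705 - 2415667/841551 = -8108369220068/2834937061455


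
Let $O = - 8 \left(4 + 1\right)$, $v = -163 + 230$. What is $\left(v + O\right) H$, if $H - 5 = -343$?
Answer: $-9126$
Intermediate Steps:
$v = 67$
$O = -40$ ($O = \left(-8\right) 5 = -40$)
$H = -338$ ($H = 5 - 343 = -338$)
$\left(v + O\right) H = \left(67 - 40\right) \left(-338\right) = 27 \left(-338\right) = -9126$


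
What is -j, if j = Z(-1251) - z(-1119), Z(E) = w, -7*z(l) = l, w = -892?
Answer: 7363/7 ≈ 1051.9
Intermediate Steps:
z(l) = -l/7
Z(E) = -892
j = -7363/7 (j = -892 - (-1)*(-1119)/7 = -892 - 1*1119/7 = -892 - 1119/7 = -7363/7 ≈ -1051.9)
-j = -1*(-7363/7) = 7363/7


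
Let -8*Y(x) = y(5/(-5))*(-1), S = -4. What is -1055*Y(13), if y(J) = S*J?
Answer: -1055/2 ≈ -527.50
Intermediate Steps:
y(J) = -4*J
Y(x) = ½ (Y(x) = -(-20/(-5))*(-1)/8 = -(-20*(-1)/5)*(-1)/8 = -(-4*(-1))*(-1)/8 = -(-1)/2 = -⅛*(-4) = ½)
-1055*Y(13) = -1055*½ = -1055/2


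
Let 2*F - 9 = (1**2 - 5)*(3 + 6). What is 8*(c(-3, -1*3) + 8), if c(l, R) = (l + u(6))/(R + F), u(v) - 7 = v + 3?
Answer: 1904/33 ≈ 57.697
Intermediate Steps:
F = -27/2 (F = 9/2 + ((1**2 - 5)*(3 + 6))/2 = 9/2 + ((1 - 5)*9)/2 = 9/2 + (-4*9)/2 = 9/2 + (1/2)*(-36) = 9/2 - 18 = -27/2 ≈ -13.500)
u(v) = 10 + v (u(v) = 7 + (v + 3) = 7 + (3 + v) = 10 + v)
c(l, R) = (16 + l)/(-27/2 + R) (c(l, R) = (l + (10 + 6))/(R - 27/2) = (l + 16)/(-27/2 + R) = (16 + l)/(-27/2 + R))
8*(c(-3, -1*3) + 8) = 8*(2*(16 - 3)/(-27 + 2*(-1*3)) + 8) = 8*(2*13/(-27 + 2*(-3)) + 8) = 8*(2*13/(-27 - 6) + 8) = 8*(2*13/(-33) + 8) = 8*(2*(-1/33)*13 + 8) = 8*(-26/33 + 8) = 8*(238/33) = 1904/33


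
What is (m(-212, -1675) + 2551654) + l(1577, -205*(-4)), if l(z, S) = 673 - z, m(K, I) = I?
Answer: 2549075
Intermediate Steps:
(m(-212, -1675) + 2551654) + l(1577, -205*(-4)) = (-1675 + 2551654) + (673 - 1*1577) = 2549979 + (673 - 1577) = 2549979 - 904 = 2549075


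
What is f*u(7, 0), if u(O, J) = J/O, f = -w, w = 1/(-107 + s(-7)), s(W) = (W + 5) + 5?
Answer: 0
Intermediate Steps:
s(W) = 10 + W (s(W) = (5 + W) + 5 = 10 + W)
w = -1/104 (w = 1/(-107 + (10 - 7)) = 1/(-107 + 3) = 1/(-104) = -1/104 ≈ -0.0096154)
f = 1/104 (f = -1*(-1/104) = 1/104 ≈ 0.0096154)
f*u(7, 0) = (0/7)/104 = (0*(1/7))/104 = (1/104)*0 = 0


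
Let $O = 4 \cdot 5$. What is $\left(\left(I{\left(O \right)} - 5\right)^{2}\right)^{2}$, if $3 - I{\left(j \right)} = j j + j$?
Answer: $31713911056$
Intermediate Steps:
$O = 20$
$I{\left(j \right)} = 3 - j - j^{2}$ ($I{\left(j \right)} = 3 - \left(j j + j\right) = 3 - \left(j^{2} + j\right) = 3 - \left(j + j^{2}\right) = 3 - j - j^{2}$)
$\left(\left(I{\left(O \right)} - 5\right)^{2}\right)^{2} = \left(\left(\left(3 - 20 - 20^{2}\right) - 5\right)^{2}\right)^{2} = \left(\left(\left(3 - 20 - 400\right) - 5\right)^{2}\right)^{2} = \left(\left(-417 - 5\right)^{2}\right)^{2} = \left(\left(-422\right)^{2}\right)^{2} = 178084^{2} = 31713911056$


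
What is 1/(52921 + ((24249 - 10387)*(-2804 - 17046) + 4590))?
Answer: -1/275103189 ≈ -3.6350e-9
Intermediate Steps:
1/(52921 + ((24249 - 10387)*(-2804 - 17046) + 4590)) = 1/(52921 + (13862*(-19850) + 4590)) = 1/(52921 + (-275160700 + 4590)) = 1/(52921 - 275156110) = 1/(-275103189) = -1/275103189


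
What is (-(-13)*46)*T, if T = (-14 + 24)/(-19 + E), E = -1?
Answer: -299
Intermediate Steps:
T = -½ (T = (-14 + 24)/(-19 - 1) = 10/(-20) = 10*(-1/20) = -½ ≈ -0.50000)
(-(-13)*46)*T = -(-13)*46*(-½) = -13*(-46)*(-½) = 598*(-½) = -299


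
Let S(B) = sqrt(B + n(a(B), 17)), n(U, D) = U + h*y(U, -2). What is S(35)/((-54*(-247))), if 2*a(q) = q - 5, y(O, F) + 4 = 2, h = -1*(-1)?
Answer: 2*sqrt(3)/6669 ≈ 0.00051943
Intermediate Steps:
h = 1
y(O, F) = -2 (y(O, F) = -4 + 2 = -2)
a(q) = -5/2 + q/2 (a(q) = (q - 5)/2 = (-5 + q)/2 = -5/2 + q/2)
n(U, D) = -2 + U (n(U, D) = U + 1*(-2) = U - 2 = -2 + U)
S(B) = sqrt(-9/2 + 3*B/2) (S(B) = sqrt(B + (-2 + (-5/2 + B/2))) = sqrt(B + (-9/2 + B/2)) = sqrt(-9/2 + 3*B/2))
S(35)/((-54*(-247))) = (sqrt(-18 + 6*35)/2)/((-54*(-247))) = (sqrt(-18 + 210)/2)/13338 = (sqrt(192)/2)*(1/13338) = ((8*sqrt(3))/2)*(1/13338) = (4*sqrt(3))*(1/13338) = 2*sqrt(3)/6669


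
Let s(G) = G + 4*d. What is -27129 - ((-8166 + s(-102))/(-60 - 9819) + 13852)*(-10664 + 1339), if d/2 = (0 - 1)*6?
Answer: 425292993803/3293 ≈ 1.2915e+8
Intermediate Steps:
d = -12 (d = 2*((0 - 1)*6) = 2*(-1*6) = 2*(-6) = -12)
s(G) = -48 + G (s(G) = G + 4*(-12) = G - 48 = -48 + G)
-27129 - ((-8166 + s(-102))/(-60 - 9819) + 13852)*(-10664 + 1339) = -27129 - ((-8166 + (-48 - 102))/(-60 - 9819) + 13852)*(-10664 + 1339) = -27129 - ((-8166 - 150)/(-9879) + 13852)*(-9325) = -27129 - (-8316*(-1/9879) + 13852)*(-9325) = -27129 - (2772/3293 + 13852)*(-9325) = -27129 - 45617408*(-9325)/3293 = -27129 - 1*(-425382329600/3293) = -27129 + 425382329600/3293 = 425292993803/3293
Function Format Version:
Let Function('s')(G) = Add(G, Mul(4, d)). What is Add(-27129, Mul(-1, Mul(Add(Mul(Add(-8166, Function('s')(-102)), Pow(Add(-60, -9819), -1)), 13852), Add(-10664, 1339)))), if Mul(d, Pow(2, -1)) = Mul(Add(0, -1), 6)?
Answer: Rational(425292993803, 3293) ≈ 1.2915e+8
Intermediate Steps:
d = -12 (d = Mul(2, Mul(Add(0, -1), 6)) = Mul(2, Mul(-1, 6)) = Mul(2, -6) = -12)
Function('s')(G) = Add(-48, G) (Function('s')(G) = Add(G, Mul(4, -12)) = Add(G, -48) = Add(-48, G))
Add(-27129, Mul(-1, Mul(Add(Mul(Add(-8166, Function('s')(-102)), Pow(Add(-60, -9819), -1)), 13852), Add(-10664, 1339)))) = Add(-27129, Mul(-1, Mul(Add(Mul(Add(-8166, Add(-48, -102)), Pow(Add(-60, -9819), -1)), 13852), Add(-10664, 1339)))) = Add(-27129, Mul(-1, Mul(Add(Mul(Add(-8166, -150), Pow(-9879, -1)), 13852), -9325))) = Add(-27129, Mul(-1, Mul(Add(Mul(-8316, Rational(-1, 9879)), 13852), -9325))) = Add(-27129, Mul(-1, Mul(Add(Rational(2772, 3293), 13852), -9325))) = Add(-27129, Mul(-1, Mul(Rational(45617408, 3293), -9325))) = Add(-27129, Mul(-1, Rational(-425382329600, 3293))) = Add(-27129, Rational(425382329600, 3293)) = Rational(425292993803, 3293)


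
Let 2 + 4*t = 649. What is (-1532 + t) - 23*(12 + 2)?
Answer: -6769/4 ≈ -1692.3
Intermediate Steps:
t = 647/4 (t = -½ + (¼)*649 = -½ + 649/4 = 647/4 ≈ 161.75)
(-1532 + t) - 23*(12 + 2) = (-1532 + 647/4) - 23*(12 + 2) = -5481/4 - 23*14 = -5481/4 - 322 = -6769/4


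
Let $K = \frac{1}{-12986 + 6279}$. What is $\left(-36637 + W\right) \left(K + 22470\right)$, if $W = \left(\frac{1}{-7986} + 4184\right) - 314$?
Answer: $- \frac{39436409222407007}{53562102} \approx -7.3627 \cdot 10^{8}$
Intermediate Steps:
$W = \frac{30905819}{7986}$ ($W = \left(- \frac{1}{7986} + 4184\right) - 314 = \frac{33413423}{7986} - 314 = \frac{30905819}{7986} \approx 3870.0$)
$K = - \frac{1}{6707}$ ($K = \frac{1}{-6707} = - \frac{1}{6707} \approx -0.0001491$)
$\left(-36637 + W\right) \left(K + 22470\right) = \left(-36637 + \frac{30905819}{7986}\right) \left(- \frac{1}{6707} + 22470\right) = \left(- \frac{261677263}{7986}\right) \frac{150706289}{6707} = - \frac{39436409222407007}{53562102}$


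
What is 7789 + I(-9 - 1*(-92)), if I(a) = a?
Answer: 7872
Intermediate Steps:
7789 + I(-9 - 1*(-92)) = 7789 + (-9 - 1*(-92)) = 7789 + (-9 + 92) = 7789 + 83 = 7872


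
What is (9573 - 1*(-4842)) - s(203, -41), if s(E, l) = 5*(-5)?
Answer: 14440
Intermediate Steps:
s(E, l) = -25
(9573 - 1*(-4842)) - s(203, -41) = (9573 - 1*(-4842)) - 1*(-25) = (9573 + 4842) + 25 = 14415 + 25 = 14440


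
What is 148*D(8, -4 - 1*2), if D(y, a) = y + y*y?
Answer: 10656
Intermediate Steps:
D(y, a) = y + y²
148*D(8, -4 - 1*2) = 148*(8*(1 + 8)) = 148*(8*9) = 148*72 = 10656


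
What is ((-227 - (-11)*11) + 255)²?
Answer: 22201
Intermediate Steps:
((-227 - (-11)*11) + 255)² = ((-227 - 1*(-121)) + 255)² = ((-227 + 121) + 255)² = (-106 + 255)² = 149² = 22201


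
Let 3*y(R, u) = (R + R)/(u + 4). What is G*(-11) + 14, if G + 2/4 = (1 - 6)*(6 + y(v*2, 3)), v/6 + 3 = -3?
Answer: -387/14 ≈ -27.643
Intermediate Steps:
v = -36 (v = -18 + 6*(-3) = -18 - 18 = -36)
y(R, u) = 2*R/(3*(4 + u)) (y(R, u) = ((R + R)/(u + 4))/3 = ((2*R)/(4 + u))/3 = (2*R/(4 + u))/3 = 2*R/(3*(4 + u)))
G = 53/14 (G = -1/2 + (1 - 6)*(6 + 2*(-36*2)/(3*(4 + 3))) = -1/2 - 5*(6 + (2/3)*(-72)/7) = -1/2 - 5*(6 + (2/3)*(-72)*(1/7)) = -1/2 - 5*(6 - 48/7) = -1/2 - 5*(-6/7) = -1/2 + 30/7 = 53/14 ≈ 3.7857)
G*(-11) + 14 = (53/14)*(-11) + 14 = -583/14 + 14 = -387/14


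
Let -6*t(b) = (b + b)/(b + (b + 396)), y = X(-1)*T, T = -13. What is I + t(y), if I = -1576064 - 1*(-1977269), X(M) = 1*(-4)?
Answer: 150451862/375 ≈ 4.0121e+5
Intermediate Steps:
X(M) = -4
y = 52 (y = -4*(-13) = 52)
I = 401205 (I = -1576064 + 1977269 = 401205)
t(b) = -b/(3*(396 + 2*b)) (t(b) = -(b + b)/(6*(b + (b + 396))) = -2*b/(6*(b + (396 + b))) = -2*b/(6*(396 + 2*b)) = -b/(3*(396 + 2*b)))
I + t(y) = 401205 - 1*52/(1188 + 6*52) = 401205 - 1*52/(1188 + 312) = 401205 - 1*52/1500 = 401205 - 1*52*1/1500 = 401205 - 13/375 = 150451862/375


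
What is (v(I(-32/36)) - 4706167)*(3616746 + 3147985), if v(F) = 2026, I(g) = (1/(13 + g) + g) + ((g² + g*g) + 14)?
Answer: -31822248451071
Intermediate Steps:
I(g) = 14 + g + 1/(13 + g) + 2*g² (I(g) = (g + 1/(13 + g)) + ((g² + g²) + 14) = (g + 1/(13 + g)) + (2*g² + 14) = (g + 1/(13 + g)) + (14 + 2*g²) = 14 + g + 1/(13 + g) + 2*g²)
(v(I(-32/36)) - 4706167)*(3616746 + 3147985) = (2026 - 4706167)*(3616746 + 3147985) = -4704141*6764731 = -31822248451071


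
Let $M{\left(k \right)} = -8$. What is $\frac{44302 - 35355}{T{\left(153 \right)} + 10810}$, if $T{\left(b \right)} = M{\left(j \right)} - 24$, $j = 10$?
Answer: $\frac{8947}{10778} \approx 0.83012$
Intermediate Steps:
$T{\left(b \right)} = -32$ ($T{\left(b \right)} = -8 - 24 = -32$)
$\frac{44302 - 35355}{T{\left(153 \right)} + 10810} = \frac{44302 - 35355}{-32 + 10810} = \frac{8947}{10778}$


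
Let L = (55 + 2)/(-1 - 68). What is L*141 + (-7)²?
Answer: -1552/23 ≈ -67.478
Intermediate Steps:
L = -19/23 (L = 57/(-69) = 57*(-1/69) = -19/23 ≈ -0.82609)
L*141 + (-7)² = -19/23*141 + (-7)² = -2679/23 + 49 = -1552/23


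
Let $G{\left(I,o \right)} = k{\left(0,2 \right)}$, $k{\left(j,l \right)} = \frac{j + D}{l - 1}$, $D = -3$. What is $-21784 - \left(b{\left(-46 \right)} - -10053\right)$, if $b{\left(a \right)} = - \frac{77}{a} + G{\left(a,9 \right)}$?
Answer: $- \frac{1464441}{46} \approx -31836.0$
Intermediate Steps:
$k{\left(j,l \right)} = \frac{-3 + j}{-1 + l}$ ($k{\left(j,l \right)} = \frac{j - 3}{l - 1} = \frac{-3 + j}{-1 + l}$)
$G{\left(I,o \right)} = -3$ ($G{\left(I,o \right)} = \frac{-3 + 0}{-1 + 2} = 1^{-1} \left(-3\right) = 1 \left(-3\right) = -3$)
$b{\left(a \right)} = -3 - \frac{77}{a}$ ($b{\left(a \right)} = - \frac{77}{a} - 3 = -3 - \frac{77}{a}$)
$-21784 - \left(b{\left(-46 \right)} - -10053\right) = -21784 - \left(\left(-3 - \frac{77}{-46}\right) - -10053\right) = -21784 - \left(\left(-3 - - \frac{77}{46}\right) + 10053\right) = -21784 - \left(\left(-3 + \frac{77}{46}\right) + 10053\right) = -21784 - \left(- \frac{61}{46} + 10053\right) = -21784 - \frac{462377}{46} = - \frac{1464441}{46}$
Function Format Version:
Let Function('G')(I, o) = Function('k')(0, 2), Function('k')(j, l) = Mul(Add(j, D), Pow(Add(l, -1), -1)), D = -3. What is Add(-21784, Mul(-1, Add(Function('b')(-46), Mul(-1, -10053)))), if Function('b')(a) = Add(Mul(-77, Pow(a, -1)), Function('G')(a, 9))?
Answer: Rational(-1464441, 46) ≈ -31836.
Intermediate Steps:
Function('k')(j, l) = Mul(Pow(Add(-1, l), -1), Add(-3, j)) (Function('k')(j, l) = Mul(Add(j, -3), Pow(Add(l, -1), -1)) = Mul(Add(-3, j), Pow(Add(-1, l), -1)) = Mul(Pow(Add(-1, l), -1), Add(-3, j)))
Function('G')(I, o) = -3 (Function('G')(I, o) = Mul(Pow(Add(-1, 2), -1), Add(-3, 0)) = Mul(Pow(1, -1), -3) = Mul(1, -3) = -3)
Function('b')(a) = Add(-3, Mul(-77, Pow(a, -1))) (Function('b')(a) = Add(Mul(-77, Pow(a, -1)), -3) = Add(-3, Mul(-77, Pow(a, -1))))
Add(-21784, Mul(-1, Add(Function('b')(-46), Mul(-1, -10053)))) = Add(-21784, Mul(-1, Add(Add(-3, Mul(-77, Pow(-46, -1))), Mul(-1, -10053)))) = Add(-21784, Mul(-1, Add(Add(-3, Mul(-77, Rational(-1, 46))), 10053))) = Add(-21784, Mul(-1, Add(Add(-3, Rational(77, 46)), 10053))) = Add(-21784, Mul(-1, Add(Rational(-61, 46), 10053))) = Add(-21784, Mul(-1, Rational(462377, 46))) = Add(-21784, Rational(-462377, 46)) = Rational(-1464441, 46)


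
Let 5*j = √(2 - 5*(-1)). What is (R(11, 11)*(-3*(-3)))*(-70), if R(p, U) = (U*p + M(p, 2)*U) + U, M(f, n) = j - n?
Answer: -69300 - 1386*√7 ≈ -72967.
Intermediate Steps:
j = √7/5 (j = √(2 - 5*(-1))/5 = √(2 + 5)/5 = √7/5 ≈ 0.52915)
M(f, n) = -n + √7/5 (M(f, n) = √7/5 - n = -n + √7/5)
R(p, U) = U + U*p + U*(-2 + √7/5) (R(p, U) = (U*p + (-1*2 + √7/5)*U) + U = (U*p + (-2 + √7/5)*U) + U = (U*p + U*(-2 + √7/5)) + U = U + U*p + U*(-2 + √7/5))
(R(11, 11)*(-3*(-3)))*(-70) = (((⅕)*11*(-5 + √7 + 5*11))*(-3*(-3)))*(-70) = (((⅕)*11*(-5 + √7 + 55))*9)*(-70) = (((⅕)*11*(50 + √7))*9)*(-70) = ((110 + 11*√7/5)*9)*(-70) = (990 + 99*√7/5)*(-70) = -69300 - 1386*√7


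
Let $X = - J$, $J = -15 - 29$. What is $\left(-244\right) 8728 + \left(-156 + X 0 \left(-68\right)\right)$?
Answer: $-2129788$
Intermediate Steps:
$J = -44$ ($J = -15 - 29 = -44$)
$X = 44$ ($X = \left(-1\right) \left(-44\right) = 44$)
$\left(-244\right) 8728 + \left(-156 + X 0 \left(-68\right)\right) = \left(-244\right) 8728 - \left(156 - 44 \cdot 0 \left(-68\right)\right) = -2129632 + \left(-156 + 0 \left(-68\right)\right) = -2129632 + \left(-156 + 0\right) = -2129632 - 156 = -2129788$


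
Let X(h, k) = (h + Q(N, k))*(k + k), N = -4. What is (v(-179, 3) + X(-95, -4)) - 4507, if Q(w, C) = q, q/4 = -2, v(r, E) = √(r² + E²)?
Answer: -3683 + 5*√1282 ≈ -3504.0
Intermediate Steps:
v(r, E) = √(E² + r²)
q = -8 (q = 4*(-2) = -8)
Q(w, C) = -8
X(h, k) = 2*k*(-8 + h) (X(h, k) = (h - 8)*(k + k) = (-8 + h)*(2*k) = 2*k*(-8 + h))
(v(-179, 3) + X(-95, -4)) - 4507 = (√(3² + (-179)²) + 2*(-4)*(-8 - 95)) - 4507 = (√(9 + 32041) + 2*(-4)*(-103)) - 4507 = (√32050 + 824) - 4507 = (5*√1282 + 824) - 4507 = (824 + 5*√1282) - 4507 = -3683 + 5*√1282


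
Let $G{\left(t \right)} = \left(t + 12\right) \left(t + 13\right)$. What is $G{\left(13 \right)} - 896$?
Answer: $-246$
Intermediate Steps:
$G{\left(t \right)} = \left(12 + t\right) \left(13 + t\right)$
$G{\left(13 \right)} - 896 = \left(156 + 13^{2} + 25 \cdot 13\right) - 896 = \left(156 + 169 + 325\right) - 896 = 650 - 896 = -246$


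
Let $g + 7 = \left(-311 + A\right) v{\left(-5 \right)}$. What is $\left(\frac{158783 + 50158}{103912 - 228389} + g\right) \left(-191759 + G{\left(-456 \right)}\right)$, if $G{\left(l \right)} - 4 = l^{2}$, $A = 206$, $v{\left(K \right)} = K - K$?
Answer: $- \frac{17480010680}{124477} \approx -1.4043 \cdot 10^{5}$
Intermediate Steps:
$v{\left(K \right)} = 0$
$g = -7$ ($g = -7 + \left(-311 + 206\right) 0 = -7 - 0 = -7 + 0 = -7$)
$G{\left(l \right)} = 4 + l^{2}$
$\left(\frac{158783 + 50158}{103912 - 228389} + g\right) \left(-191759 + G{\left(-456 \right)}\right) = \left(\frac{158783 + 50158}{103912 - 228389} - 7\right) \left(-191759 + \left(4 + \left(-456\right)^{2}\right)\right) = \left(\frac{208941}{-124477} - 7\right) \left(-191759 + \left(4 + 207936\right)\right) = \left(208941 \left(- \frac{1}{124477}\right) - 7\right) \left(-191759 + 207940\right) = \left(- \frac{208941}{124477} - 7\right) 16181 = \left(- \frac{1080280}{124477}\right) 16181 = - \frac{17480010680}{124477}$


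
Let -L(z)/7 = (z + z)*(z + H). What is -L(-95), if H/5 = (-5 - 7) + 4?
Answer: 179550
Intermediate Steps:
H = -40 (H = 5*((-5 - 7) + 4) = 5*(-12 + 4) = 5*(-8) = -40)
L(z) = -14*z*(-40 + z) (L(z) = -7*(z + z)*(z - 40) = -7*2*z*(-40 + z) = -14*z*(-40 + z))
-L(-95) = -14*(-95)*(40 - 1*(-95)) = -14*(-95)*(40 + 95) = -14*(-95)*135 = -1*(-179550) = 179550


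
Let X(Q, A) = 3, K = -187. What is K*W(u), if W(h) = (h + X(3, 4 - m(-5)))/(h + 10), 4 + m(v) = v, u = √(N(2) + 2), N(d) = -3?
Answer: -5797/101 - 1309*I/101 ≈ -57.396 - 12.96*I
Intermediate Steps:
u = I (u = √(-3 + 2) = √(-1) = I ≈ 1.0*I)
m(v) = -4 + v
W(h) = (3 + h)/(10 + h) (W(h) = (h + 3)/(h + 10) = (3 + h)/(10 + h))
K*W(u) = -187*(3 + I)/(10 + I) = -187*(10 - I)/101*(3 + I) = -187*(3 + I)*(10 - I)/101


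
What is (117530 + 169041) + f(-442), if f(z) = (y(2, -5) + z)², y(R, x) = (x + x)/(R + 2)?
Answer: 1936605/4 ≈ 4.8415e+5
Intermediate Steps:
y(R, x) = 2*x/(2 + R) (y(R, x) = (2*x)/(2 + R) = 2*x/(2 + R))
f(z) = (-5/2 + z)² (f(z) = (2*(-5)/(2 + 2) + z)² = (2*(-5)/4 + z)² = (2*(-5)*(¼) + z)² = (-5/2 + z)²)
(117530 + 169041) + f(-442) = (117530 + 169041) + (-5 + 2*(-442))²/4 = 286571 + (-5 - 884)²/4 = 286571 + (¼)*(-889)² = 286571 + (¼)*790321 = 286571 + 790321/4 = 1936605/4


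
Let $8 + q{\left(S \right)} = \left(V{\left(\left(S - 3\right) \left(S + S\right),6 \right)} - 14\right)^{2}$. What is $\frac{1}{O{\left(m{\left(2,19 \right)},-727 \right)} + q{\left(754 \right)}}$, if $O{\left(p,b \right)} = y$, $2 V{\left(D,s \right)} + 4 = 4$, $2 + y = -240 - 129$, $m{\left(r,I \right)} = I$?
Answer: $- \frac{1}{183} \approx -0.0054645$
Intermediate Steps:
$y = -371$ ($y = -2 - 369 = -371$)
$V{\left(D,s \right)} = 0$ ($V{\left(D,s \right)} = -2 + \frac{1}{2} \cdot 4 = -2 + 2 = 0$)
$O{\left(p,b \right)} = -371$
$q{\left(S \right)} = 188$ ($q{\left(S \right)} = -8 + \left(0 - 14\right)^{2} = -8 + \left(-14\right)^{2} = -8 + 196 = 188$)
$\frac{1}{O{\left(m{\left(2,19 \right)},-727 \right)} + q{\left(754 \right)}} = \frac{1}{-371 + 188} = \frac{1}{-183} = - \frac{1}{183}$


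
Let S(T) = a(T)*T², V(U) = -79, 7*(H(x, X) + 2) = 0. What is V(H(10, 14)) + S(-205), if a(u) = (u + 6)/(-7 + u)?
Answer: 8346227/212 ≈ 39369.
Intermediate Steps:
a(u) = (6 + u)/(-7 + u)
H(x, X) = -2 (H(x, X) = -2 + (⅐)*0 = -2 + 0 = -2)
S(T) = T²*(6 + T)/(-7 + T) (S(T) = ((6 + T)/(-7 + T))*T² = T²*(6 + T)/(-7 + T))
V(H(10, 14)) + S(-205) = -79 + (-205)²*(6 - 205)/(-7 - 205) = -79 + 42025*(-199)/(-212) = -79 + 42025*(-1/212)*(-199) = -79 + 8362975/212 = 8346227/212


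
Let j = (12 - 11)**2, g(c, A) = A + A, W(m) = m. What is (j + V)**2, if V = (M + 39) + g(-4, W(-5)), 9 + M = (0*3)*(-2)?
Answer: 441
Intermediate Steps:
g(c, A) = 2*A
M = -9 (M = -9 + (0*3)*(-2) = -9 + 0*(-2) = -9 + 0 = -9)
j = 1 (j = 1**2 = 1)
V = 20 (V = (-9 + 39) + 2*(-5) = 30 - 10 = 20)
(j + V)**2 = (1 + 20)**2 = 21**2 = 441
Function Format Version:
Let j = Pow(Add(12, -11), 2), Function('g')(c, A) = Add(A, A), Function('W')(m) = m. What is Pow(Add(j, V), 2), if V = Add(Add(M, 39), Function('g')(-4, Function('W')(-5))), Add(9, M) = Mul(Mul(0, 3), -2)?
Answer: 441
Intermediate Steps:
Function('g')(c, A) = Mul(2, A)
M = -9 (M = Add(-9, Mul(Mul(0, 3), -2)) = Add(-9, Mul(0, -2)) = Add(-9, 0) = -9)
j = 1 (j = Pow(1, 2) = 1)
V = 20 (V = Add(Add(-9, 39), Mul(2, -5)) = Add(30, -10) = 20)
Pow(Add(j, V), 2) = Pow(Add(1, 20), 2) = Pow(21, 2) = 441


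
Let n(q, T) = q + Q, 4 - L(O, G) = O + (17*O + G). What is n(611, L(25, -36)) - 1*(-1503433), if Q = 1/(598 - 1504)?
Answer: 1362663863/906 ≈ 1.5040e+6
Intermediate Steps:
Q = -1/906 (Q = 1/(-906) = -1/906 ≈ -0.0011038)
L(O, G) = 4 - G - 18*O (L(O, G) = 4 - (O + (17*O + G)) = 4 - (O + (G + 17*O)) = 4 - (G + 18*O) = 4 + (-G - 18*O) = 4 - G - 18*O)
n(q, T) = -1/906 + q (n(q, T) = q - 1/906 = -1/906 + q)
n(611, L(25, -36)) - 1*(-1503433) = (-1/906 + 611) - 1*(-1503433) = 553565/906 + 1503433 = 1362663863/906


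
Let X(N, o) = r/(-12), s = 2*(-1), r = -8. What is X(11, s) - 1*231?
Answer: -691/3 ≈ -230.33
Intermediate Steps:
s = -2
X(N, o) = ⅔ (X(N, o) = -8/(-12) = -8*(-1/12) = ⅔)
X(11, s) - 1*231 = ⅔ - 1*231 = ⅔ - 231 = -691/3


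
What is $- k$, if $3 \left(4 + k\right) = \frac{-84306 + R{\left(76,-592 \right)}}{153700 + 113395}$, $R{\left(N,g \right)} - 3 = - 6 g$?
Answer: $\frac{1095297}{267095} \approx 4.1008$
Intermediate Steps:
$R{\left(N,g \right)} = 3 - 6 g$
$k = - \frac{1095297}{267095}$ ($k = -4 + \frac{\left(-84306 + \left(3 - -3552\right)\right) \frac{1}{153700 + 113395}}{3} = -4 + \frac{\left(-84306 + \left(3 + 3552\right)\right) \frac{1}{267095}}{3} = -4 + \frac{\left(-84306 + 3555\right) \frac{1}{267095}}{3} = -4 + \frac{\left(-80751\right) \frac{1}{267095}}{3} = -4 + \frac{1}{3} \left(- \frac{80751}{267095}\right) = -4 - \frac{26917}{267095} = - \frac{1095297}{267095} \approx -4.1008$)
$- k = \left(-1\right) \left(- \frac{1095297}{267095}\right) = \frac{1095297}{267095}$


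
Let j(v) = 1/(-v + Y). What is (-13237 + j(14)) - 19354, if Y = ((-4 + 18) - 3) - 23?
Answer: -847367/26 ≈ -32591.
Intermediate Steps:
Y = -12 (Y = (14 - 3) - 23 = 11 - 23 = -12)
j(v) = 1/(-12 - v) (j(v) = 1/(-v - 12) = 1/(-12 - v))
(-13237 + j(14)) - 19354 = (-13237 - 1/(12 + 14)) - 19354 = (-13237 - 1/26) - 19354 = -344163/26 - 19354 = -847367/26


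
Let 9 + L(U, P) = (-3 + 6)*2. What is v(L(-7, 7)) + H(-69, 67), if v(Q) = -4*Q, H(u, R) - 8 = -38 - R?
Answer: -85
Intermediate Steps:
H(u, R) = -30 - R (H(u, R) = 8 + (-38 - R) = -30 - R)
L(U, P) = -3 (L(U, P) = -9 + (-3 + 6)*2 = -9 + 3*2 = -9 + 6 = -3)
v(L(-7, 7)) + H(-69, 67) = -4*(-3) + (-30 - 1*67) = 12 + (-30 - 67) = 12 - 97 = -85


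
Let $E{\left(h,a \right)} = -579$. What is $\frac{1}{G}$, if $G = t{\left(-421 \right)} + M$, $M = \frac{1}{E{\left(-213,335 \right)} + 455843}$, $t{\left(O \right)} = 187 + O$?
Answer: $- \frac{455264}{106531775} \approx -0.0042735$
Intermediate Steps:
$M = \frac{1}{455264}$ ($M = \frac{1}{-579 + 455843} = \frac{1}{455264} \approx 2.1965 \cdot 10^{-6}$)
$G = - \frac{106531775}{455264}$ ($G = \left(187 - 421\right) + \frac{1}{455264} = -234 + \frac{1}{455264} = - \frac{106531775}{455264} \approx -234.0$)
$\frac{1}{G} = \frac{1}{- \frac{106531775}{455264}} = - \frac{455264}{106531775}$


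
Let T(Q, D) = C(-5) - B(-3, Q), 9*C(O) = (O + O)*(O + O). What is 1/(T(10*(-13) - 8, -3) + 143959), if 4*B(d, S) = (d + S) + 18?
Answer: 36/5184031 ≈ 6.9444e-6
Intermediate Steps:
C(O) = 4*O²/9 (C(O) = ((O + O)*(O + O))/9 = ((2*O)*(2*O))/9 = (4*O²)/9 = 4*O²/9)
B(d, S) = 9/2 + S/4 + d/4 (B(d, S) = ((d + S) + 18)/4 = ((S + d) + 18)/4 = (18 + S + d)/4 = 9/2 + S/4 + d/4)
T(Q, D) = 265/36 - Q/4 (T(Q, D) = (4/9)*(-5)² - (9/2 + Q/4 + (¼)*(-3)) = (4/9)*25 - (9/2 + Q/4 - ¾) = 100/9 - (15/4 + Q/4) = 100/9 + (-15/4 - Q/4) = 265/36 - Q/4)
1/(T(10*(-13) - 8, -3) + 143959) = 1/((265/36 - (10*(-13) - 8)/4) + 143959) = 1/((265/36 - (-130 - 8)/4) + 143959) = 1/((265/36 - ¼*(-138)) + 143959) = 1/((265/36 + 69/2) + 143959) = 1/(1507/36 + 143959) = 1/(5184031/36) = 36/5184031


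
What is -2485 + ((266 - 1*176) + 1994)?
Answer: -401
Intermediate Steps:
-2485 + ((266 - 1*176) + 1994) = -2485 + ((266 - 176) + 1994) = -2485 + (90 + 1994) = -2485 + 2084 = -401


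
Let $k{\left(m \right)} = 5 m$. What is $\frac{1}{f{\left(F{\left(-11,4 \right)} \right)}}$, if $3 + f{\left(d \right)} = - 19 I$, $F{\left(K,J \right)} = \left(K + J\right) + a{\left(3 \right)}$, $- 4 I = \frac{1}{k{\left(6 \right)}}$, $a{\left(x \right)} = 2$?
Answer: $- \frac{120}{341} \approx -0.35191$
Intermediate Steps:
$I = - \frac{1}{120}$ ($I = - \frac{1}{4 \cdot 5 \cdot 6} = - \frac{1}{4 \cdot 30} = \left(- \frac{1}{4}\right) \frac{1}{30} = - \frac{1}{120} \approx -0.0083333$)
$F{\left(K,J \right)} = 2 + J + K$ ($F{\left(K,J \right)} = \left(K + J\right) + 2 = \left(J + K\right) + 2 = 2 + J + K$)
$f{\left(d \right)} = - \frac{341}{120}$ ($f{\left(d \right)} = -3 - - \frac{19}{120} = -3 + \frac{19}{120} = - \frac{341}{120}$)
$\frac{1}{f{\left(F{\left(-11,4 \right)} \right)}} = \frac{1}{- \frac{341}{120}} = - \frac{120}{341}$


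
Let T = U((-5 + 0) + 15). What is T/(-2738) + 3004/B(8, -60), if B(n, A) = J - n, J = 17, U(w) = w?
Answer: 4112431/12321 ≈ 333.77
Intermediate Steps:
B(n, A) = 17 - n
T = 10 (T = (-5 + 0) + 15 = -5 + 15 = 10)
T/(-2738) + 3004/B(8, -60) = 10/(-2738) + 3004/(17 - 1*8) = 10*(-1/2738) + 3004/(17 - 8) = -5/1369 + 3004/9 = 4112431/12321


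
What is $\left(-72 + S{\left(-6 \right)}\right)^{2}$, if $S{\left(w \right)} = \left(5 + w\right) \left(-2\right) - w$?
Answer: $4096$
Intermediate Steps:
$S{\left(w \right)} = -10 - 3 w$ ($S{\left(w \right)} = \left(-10 - 2 w\right) - w = -10 - 3 w$)
$\left(-72 + S{\left(-6 \right)}\right)^{2} = \left(-72 - -8\right)^{2} = \left(-72 + \left(-10 + 18\right)\right)^{2} = \left(-72 + 8\right)^{2} = \left(-64\right)^{2} = 4096$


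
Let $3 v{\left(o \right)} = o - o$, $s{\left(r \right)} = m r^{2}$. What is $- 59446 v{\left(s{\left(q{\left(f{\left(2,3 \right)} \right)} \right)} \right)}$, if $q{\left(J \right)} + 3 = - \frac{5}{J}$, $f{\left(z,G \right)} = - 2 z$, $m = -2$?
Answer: $0$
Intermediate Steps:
$q{\left(J \right)} = -3 - \frac{5}{J}$
$s{\left(r \right)} = - 2 r^{2}$
$v{\left(o \right)} = 0$ ($v{\left(o \right)} = \frac{o - o}{3} = \frac{1}{3} \cdot 0 = 0$)
$- 59446 v{\left(s{\left(q{\left(f{\left(2,3 \right)} \right)} \right)} \right)} = \left(-59446\right) 0 = 0$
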